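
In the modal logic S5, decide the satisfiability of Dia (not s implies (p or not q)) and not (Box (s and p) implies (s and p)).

Unsatisfiable (every branch closes)

1. Dia (not s implies (p or not q)) and not (Box (s and p) implies (s and p)), u
2. Dia (not s implies (p or not q)), u
3. not (Box (s and p) implies (s and p)), u
4. Box (s and p), u
5. not (s and p), u
6. s and p, u
7. s, u
8. p, u
9. not p, u
Accessibility: uRu
Branch closes: p and not p both at u.
(One branch shown.) All branches close.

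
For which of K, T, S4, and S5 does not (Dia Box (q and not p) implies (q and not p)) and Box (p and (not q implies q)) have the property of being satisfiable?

T-tableau for the formula:
1. not (Dia Box (q and not p) implies (q and not p)) and Box (p and (not q implies q)), w0
2. not (Dia Box (q and not p) implies (q and not p)), w0   [and-rule on 1]
3. Box (p and (not q implies q)), w0   [and-rule on 1]
4. Dia Box (q and not p), w0   [neg-implies-rule on 2]
5. not (q and not p), w0   [neg-implies-rule on 2]
6. p and (not q implies q), w0   [Box-rule on 3 via w0Rw0]
7. p, w0   [and-rule on 6]
8. not q implies q, w0   [and-rule on 6]
9. q, w0   [implies-rule on 8 (branches; this branch)]
10. Box (q and not p), w1   [Dia-rule on 4: fresh world w1, w0Rw1]
11. p and (not q implies q), w1   [Box-rule on 3 via w0Rw1]
12. p, w1   [and-rule on 11]
13. not q implies q, w1   [and-rule on 11]
14. q and not p, w1   [Box-rule on 10 via w1Rw1]
15. q, w1   [and-rule on 14]
16. not p, w1   [and-rule on 14]
Accessibility: w0Rw0, w0Rw1, w1Rw1
Branch closes: p and not p both at w1.
Every branch closes (one shown): unsatisfiable in T, hence also in S4, S5 (every S4/S5-frame is a T-frame).
K-tableau for the formula:
1. not (Dia Box (q and not p) implies (q and not p)) and Box (p and (not q implies q)), w0
2. not (Dia Box (q and not p) implies (q and not p)), w0   [and-rule on 1]
3. Box (p and (not q implies q)), w0   [and-rule on 1]
4. Dia Box (q and not p), w0   [neg-implies-rule on 2]
5. not (q and not p), w0   [neg-implies-rule on 2]
6. p, w0   [neg-and-rule on 5 (branches; this branch)]
7. Box (q and not p), w1   [Dia-rule on 4: fresh world w1, w0Rw1]
8. p and (not q implies q), w1   [Box-rule on 3 via w0Rw1]
9. p, w1   [and-rule on 8]
10. not q implies q, w1   [and-rule on 8]
11. q, w1   [implies-rule on 10 (branches; this branch)]
Accessibility: w0Rw1
Complete open branch: satisfiable in K.

K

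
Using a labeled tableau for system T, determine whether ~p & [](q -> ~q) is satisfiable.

Yes, satisfiable

1. ~p & [](q -> ~q), u
2. ~p, u
3. [](q -> ~q), u
4. q -> ~q, u
5. ~q, u
Accessibility: uRu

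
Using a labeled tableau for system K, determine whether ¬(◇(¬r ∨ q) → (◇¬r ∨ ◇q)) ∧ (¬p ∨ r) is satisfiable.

1. ¬(◇(¬r ∨ q) → (◇¬r ∨ ◇q)) ∧ (¬p ∨ r), 0
2. ¬(◇(¬r ∨ q) → (◇¬r ∨ ◇q)), 0
3. ¬p ∨ r, 0
4. ◇(¬r ∨ q), 0
5. ¬(◇¬r ∨ ◇q), 0
6. ¬◇¬r, 0
7. ¬◇q, 0
8. r, 0
9. ¬r ∨ q, 1
10. r, 1
11. ¬q, 1
12. q, 1
Accessibility: 0R1
Branch closes: q and ¬q both at 1.
All branches of the tableau close; one closing branch shown above.

Unsatisfiable (every branch closes)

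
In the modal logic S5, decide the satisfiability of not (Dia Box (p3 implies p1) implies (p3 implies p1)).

Unsatisfiable (every branch closes)

1. not (Dia Box (p3 implies p1) implies (p3 implies p1)), 0
2. Dia Box (p3 implies p1), 0   [neg-implies-rule on 1]
3. not (p3 implies p1), 0   [neg-implies-rule on 1]
4. p3, 0   [neg-implies-rule on 3]
5. not p1, 0   [neg-implies-rule on 3]
6. Box (p3 implies p1), 1   [Dia-rule on 2: fresh world 1, 0R1]
7. p3 implies p1, 0   [Box-rule on 6 via 1R0]
8. p3 implies p1, 1   [Box-rule on 6 via 1R1]
9. p1, 0   [implies-rule on 7 (branches; this branch)]
Accessibility: 0R0, 0R1, 1R0, 1R1
Branch closes: p1 and not p1 both at 0.
Every branch closes; the branch above is one of them.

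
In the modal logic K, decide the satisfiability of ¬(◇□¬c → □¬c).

1. ¬(◇□¬c → □¬c), w0
2. ◇□¬c, w0
3. ¬□¬c, w0
4. □¬c, w1
5. c, w2
Accessibility: w0Rw1, w0Rw2

Yes, satisfiable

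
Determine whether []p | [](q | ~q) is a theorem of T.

Valid in T

Tableau for the negation ~([]p | [](q | ~q)):
1. ~([]p | [](q | ~q)), w0
2. ~[]p, w0   [~|-rule on 1]
3. ~[](q | ~q), w0   [~|-rule on 1]
4. ~p, w1   [~[]-rule on 2: fresh world w1, w0Rw1]
5. ~(q | ~q), w2   [~[]-rule on 3: fresh world w2, w0Rw2]
6. ~q, w2   [~|-rule on 5]
7. q, w2   [~|-rule on 5]
Accessibility: w0Rw0, w0Rw1, w0Rw2, w1Rw1, w2Rw2
Branch closes: q and ~q both at w2.
Every branch of the negation's tableau closes; the branch above is one of them.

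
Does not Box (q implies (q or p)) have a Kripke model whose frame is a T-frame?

No, unsatisfiable

1. not Box (q implies (q or p)), u
2. not (q implies (q or p)), v
3. q, v
4. not (q or p), v
5. not q, v
6. not p, v
Accessibility: uRu, uRv, vRv
Branch closes: q and not q both at v.
All branches of the tableau close; one closing branch shown above.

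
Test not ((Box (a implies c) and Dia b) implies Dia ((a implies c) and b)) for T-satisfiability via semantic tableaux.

Unsatisfiable

1. not ((Box (a implies c) and Dia b) implies Dia ((a implies c) and b)), w0
2. Box (a implies c) and Dia b, w0
3. not Dia ((a implies c) and b), w0
4. Box (a implies c), w0
5. Dia b, w0
6. not ((a implies c) and b), w0
7. a implies c, w0
8. not b, w0
9. c, w0
10. b, w1
11. not ((a implies c) and b), w1
12. a implies c, w1
13. not (a implies c), w1
14. a, w1
15. not c, w1
16. c, w1
Accessibility: w0Rw0, w0Rw1, w1Rw1
Branch closes: c and not c both at w1.
(One branch shown.) All branches close.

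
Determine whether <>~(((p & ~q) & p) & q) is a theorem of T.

Yes, valid

Tableau for the negation ~<>~(((p & ~q) & p) & q):
1. ~<>~(((p & ~q) & p) & q), w0
2. ((p & ~q) & p) & q, w0
3. (p & ~q) & p, w0
4. q, w0
5. p & ~q, w0
6. p, w0
7. ~q, w0
Accessibility: w0Rw0
Branch closes: q and ~q both at w0.
All branches of the negation close; one closing branch shown above.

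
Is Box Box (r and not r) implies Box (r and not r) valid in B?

Tableau for the negation not (Box Box (r and not r) implies Box (r and not r)):
1. not (Box Box (r and not r) implies Box (r and not r)), u
2. Box Box (r and not r), u   [neg-implies-rule on 1]
3. not Box (r and not r), u   [neg-implies-rule on 1]
4. Box (r and not r), u   [Box-rule on 2 via uRu]
5. r and not r, u   [Box-rule on 4 via uRu]
6. r, u   [and-rule on 5]
7. not r, u   [and-rule on 5]
Accessibility: uRu
Branch closes: r and not r both at u.
Every branch of the negation's tableau closes; the branch above is one of them.

Valid in B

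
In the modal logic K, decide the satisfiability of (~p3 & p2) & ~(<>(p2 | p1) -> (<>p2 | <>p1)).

No, unsatisfiable

1. (~p3 & p2) & ~(<>(p2 | p1) -> (<>p2 | <>p1)), w0
2. ~p3 & p2, w0   [&-rule on 1]
3. ~(<>(p2 | p1) -> (<>p2 | <>p1)), w0   [&-rule on 1]
4. ~p3, w0   [&-rule on 2]
5. p2, w0   [&-rule on 2]
6. <>(p2 | p1), w0   [~->-rule on 3]
7. ~(<>p2 | <>p1), w0   [~->-rule on 3]
8. ~<>p2, w0   [~|-rule on 7]
9. ~<>p1, w0   [~|-rule on 7]
10. p2 | p1, w1   [<>-rule on 6: fresh world w1, w0Rw1]
11. ~p2, w1   [~<>-rule on 8 via w0Rw1]
12. ~p1, w1   [~<>-rule on 9 via w0Rw1]
13. p1, w1   [|-rule on 10 (branches; this branch)]
Accessibility: w0Rw1
Branch closes: p1 and ~p1 both at w1.
(One branch shown.) All branches close.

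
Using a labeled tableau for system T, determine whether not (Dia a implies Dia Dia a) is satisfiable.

Unsatisfiable

1. not (Dia a implies Dia Dia a), w0
2. Dia a, w0
3. not Dia Dia a, w0
4. not Dia a, w0
5. not a, w0
6. a, w1
7. not Dia a, w1
8. not a, w1
Accessibility: w0Rw0, w0Rw1, w1Rw1
Branch closes: a and not a both at w1.
Every branch closes; the branch above is one of them.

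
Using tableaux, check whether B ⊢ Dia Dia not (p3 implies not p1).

Invalid (countermodel exists)

Tableau for the negation not Dia Dia not (p3 implies not p1):
1. not Dia Dia not (p3 implies not p1), 0
2. not Dia not (p3 implies not p1), 0
3. p3 implies not p1, 0
4. not p1, 0
Accessibility: 0R0
The negation has an open branch (countermodel exists).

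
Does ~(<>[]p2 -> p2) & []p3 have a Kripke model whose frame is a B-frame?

1. ~(<>[]p2 -> p2) & []p3, w0
2. ~(<>[]p2 -> p2), w0
3. []p3, w0
4. <>[]p2, w0
5. ~p2, w0
6. p3, w0
7. []p2, w1
8. p3, w1
9. p2, w0
Accessibility: w0Rw0, w0Rw1, w1Rw0, w1Rw1
Branch closes: p2 and ~p2 both at w0.
All branches of the tableau close; one closing branch shown above.

Unsatisfiable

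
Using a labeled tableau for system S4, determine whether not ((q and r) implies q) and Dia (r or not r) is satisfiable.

No, unsatisfiable

1. not ((q and r) implies q) and Dia (r or not r), w0
2. not ((q and r) implies q), w0
3. Dia (r or not r), w0
4. q and r, w0
5. not q, w0
6. q, w0
7. r, w0
Accessibility: w0Rw0
Branch closes: q and not q both at w0.
All branches of the tableau close; one closing branch shown above.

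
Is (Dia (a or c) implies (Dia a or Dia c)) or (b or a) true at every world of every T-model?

Valid in T

Tableau for the negation not ((Dia (a or c) implies (Dia a or Dia c)) or (b or a)):
1. not ((Dia (a or c) implies (Dia a or Dia c)) or (b or a)), w0
2. not (Dia (a or c) implies (Dia a or Dia c)), w0
3. not (b or a), w0
4. Dia (a or c), w0
5. not (Dia a or Dia c), w0
6. not b, w0
7. not a, w0
8. not Dia a, w0
9. not Dia c, w0
10. not c, w0
11. a or c, w1
12. not a, w1
13. not c, w1
14. c, w1
Accessibility: w0Rw0, w0Rw1, w1Rw1
Branch closes: c and not c both at w1.
Every branch of the negation's tableau closes; the branch above is one of them.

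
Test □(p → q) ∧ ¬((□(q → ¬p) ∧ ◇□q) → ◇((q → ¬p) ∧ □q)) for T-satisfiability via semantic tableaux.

Unsatisfiable

1. □(p → q) ∧ ¬((□(q → ¬p) ∧ ◇□q) → ◇((q → ¬p) ∧ □q)), u
2. □(p → q), u
3. ¬((□(q → ¬p) ∧ ◇□q) → ◇((q → ¬p) ∧ □q)), u
4. □(q → ¬p) ∧ ◇□q, u
5. ¬◇((q → ¬p) ∧ □q), u
6. □(q → ¬p), u
7. ◇□q, u
8. p → q, u
9. ¬((q → ¬p) ∧ □q), u
10. q → ¬p, u
11. q, u
12. ¬□q, u
13. ¬p, u
14. □q, v
15. p → q, v
16. ¬((q → ¬p) ∧ □q), v
17. q → ¬p, v
18. q, v
19. ¬□q, v
20. ¬p, v
21. ¬q, w
22. p → q, w
23. ¬((q → ¬p) ∧ □q), w
24. q → ¬p, w
25. ¬p, w
26. ¬□q, w
27. ¬q, x
28. q, x
Accessibility: uRu, uRv, uRw, vRv, vRx, wRw, xRx
Branch closes: q and ¬q both at x.
Every branch closes; the branch above is one of them.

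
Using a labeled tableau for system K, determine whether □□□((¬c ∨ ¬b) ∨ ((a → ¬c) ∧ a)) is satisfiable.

Yes, satisfiable

1. □□□((¬c ∨ ¬b) ∨ ((a → ¬c) ∧ a)), 0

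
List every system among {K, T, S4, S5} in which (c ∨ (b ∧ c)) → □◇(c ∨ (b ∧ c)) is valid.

S5

S5-tableau for the negation ¬((c ∨ (b ∧ c)) → □◇(c ∨ (b ∧ c))):
1. ¬((c ∨ (b ∧ c)) → □◇(c ∨ (b ∧ c))), u
2. c ∨ (b ∧ c), u   [¬→-rule on 1]
3. ¬□◇(c ∨ (b ∧ c)), u   [¬→-rule on 1]
4. b ∧ c, u   [∨-rule on 2 (branches; this branch)]
5. b, u   [∧-rule on 4]
6. c, u   [∧-rule on 4]
7. ¬◇(c ∨ (b ∧ c)), v   [¬□-rule on 3: fresh world v, uRv]
8. ¬(c ∨ (b ∧ c)), u   [¬◇-rule on 7 via vRu]
9. ¬c, u   [¬∨-rule on 8]
10. ¬(b ∧ c), u   [¬∨-rule on 8]
Accessibility: uRu, uRv, vRu, vRv
Branch closes: c and ¬c both at u.
Every branch closes (one shown): valid in S5.
S4-tableau for the negation ¬((c ∨ (b ∧ c)) → □◇(c ∨ (b ∧ c))):
1. ¬((c ∨ (b ∧ c)) → □◇(c ∨ (b ∧ c))), u
2. c ∨ (b ∧ c), u   [¬→-rule on 1]
3. ¬□◇(c ∨ (b ∧ c)), u   [¬→-rule on 1]
4. b ∧ c, u   [∨-rule on 2 (branches; this branch)]
5. b, u   [∧-rule on 4]
6. c, u   [∧-rule on 4]
7. ¬◇(c ∨ (b ∧ c)), v   [¬□-rule on 3: fresh world v, uRv]
8. ¬(c ∨ (b ∧ c)), v   [¬◇-rule on 7 via vRv]
9. ¬c, v   [¬∨-rule on 8]
10. ¬(b ∧ c), v   [¬∨-rule on 8]
Accessibility: uRu, uRv, vRv
Complete open branch: countermodel on an S4-frame, so not valid in S4, nor in K, T (the same frame is also a K-frame and a T-frame).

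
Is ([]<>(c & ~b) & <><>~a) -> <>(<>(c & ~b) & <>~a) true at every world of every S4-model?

Tableau for the negation ~(([]<>(c & ~b) & <><>~a) -> <>(<>(c & ~b) & <>~a)):
1. ~(([]<>(c & ~b) & <><>~a) -> <>(<>(c & ~b) & <>~a)), 0
2. []<>(c & ~b) & <><>~a, 0   [~->-rule on 1]
3. ~<>(<>(c & ~b) & <>~a), 0   [~->-rule on 1]
4. []<>(c & ~b), 0   [&-rule on 2]
5. <><>~a, 0   [&-rule on 2]
6. ~(<>(c & ~b) & <>~a), 0   [~<>-rule on 3 via 0R0]
7. <>(c & ~b), 0   [[]-rule on 4 via 0R0]
8. ~<>~a, 0   [~&-rule on 6 (branches; this branch)]
9. a, 0   [~<>-rule on 8 via 0R0]
10. <>~a, 1   [<>-rule on 5: fresh world 1, 0R1]
11. ~(<>(c & ~b) & <>~a), 1   [~<>-rule on 3 via 0R1]
12. <>(c & ~b), 1   [[]-rule on 4 via 0R1]
13. a, 1   [~<>-rule on 8 via 0R1]
14. ~<>(c & ~b), 1   [~&-rule on 11 (branches; this branch)]
15. ~(c & ~b), 1   [~<>-rule on 14 via 1R1]
16. b, 1   [~&-rule on 15 (branches; this branch)]
17. c & ~b, 2   [<>-rule on 7: fresh world 2, 0R2]
18. c, 2   [&-rule on 17]
19. ~b, 2   [&-rule on 17]
20. ~(<>(c & ~b) & <>~a), 2   [~<>-rule on 3 via 0R2]
21. <>(c & ~b), 2   [[]-rule on 4 via 0R2]
22. a, 2   [~<>-rule on 8 via 0R2]
23. ~<>~a, 2   [~&-rule on 20 (branches; this branch)]
24. ~a, 3   [<>-rule on 10: fresh world 3, 1R3]
25. ~(<>(c & ~b) & <>~a), 3   [~<>-rule on 3 via 0R3]
26. <>(c & ~b), 3   [[]-rule on 4 via 0R3]
27. a, 3   [~<>-rule on 8 via 0R3]
Accessibility: 0R0, 0R1, 0R2, 0R3, 1R1, 1R3, 2R2, 3R3
Branch closes: a and ~a both at 3.
Every branch of the negation's tableau closes; the branch above is one of them.

Yes, valid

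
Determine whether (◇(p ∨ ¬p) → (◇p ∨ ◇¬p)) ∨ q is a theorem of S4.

Tableau for the negation ¬((◇(p ∨ ¬p) → (◇p ∨ ◇¬p)) ∨ q):
1. ¬((◇(p ∨ ¬p) → (◇p ∨ ◇¬p)) ∨ q), 0
2. ¬(◇(p ∨ ¬p) → (◇p ∨ ◇¬p)), 0
3. ¬q, 0
4. ◇(p ∨ ¬p), 0
5. ¬(◇p ∨ ◇¬p), 0
6. ¬◇p, 0
7. ¬◇¬p, 0
8. ¬p, 0
9. p, 0
Accessibility: 0R0
Branch closes: p and ¬p both at 0.
All branches of the negation close; one closing branch shown above.

Yes, valid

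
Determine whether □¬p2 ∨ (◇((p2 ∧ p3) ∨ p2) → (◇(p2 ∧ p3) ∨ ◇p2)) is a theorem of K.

Yes, valid

Tableau for the negation ¬(□¬p2 ∨ (◇((p2 ∧ p3) ∨ p2) → (◇(p2 ∧ p3) ∨ ◇p2))):
1. ¬(□¬p2 ∨ (◇((p2 ∧ p3) ∨ p2) → (◇(p2 ∧ p3) ∨ ◇p2))), 0
2. ¬□¬p2, 0
3. ¬(◇((p2 ∧ p3) ∨ p2) → (◇(p2 ∧ p3) ∨ ◇p2)), 0
4. ◇((p2 ∧ p3) ∨ p2), 0
5. ¬(◇(p2 ∧ p3) ∨ ◇p2), 0
6. ¬◇(p2 ∧ p3), 0
7. ¬◇p2, 0
8. p2, 1
9. ¬(p2 ∧ p3), 1
10. ¬p2, 1
Accessibility: 0R1
Branch closes: p2 and ¬p2 both at 1.
Every branch of the negation's tableau closes; the branch above is one of them.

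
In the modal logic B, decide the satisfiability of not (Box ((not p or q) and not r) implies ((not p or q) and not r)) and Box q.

1. not (Box ((not p or q) and not r) implies ((not p or q) and not r)) and Box q, 0
2. not (Box ((not p or q) and not r) implies ((not p or q) and not r)), 0
3. Box q, 0
4. Box ((not p or q) and not r), 0
5. not ((not p or q) and not r), 0
6. q, 0
7. (not p or q) and not r, 0
8. not p or q, 0
9. not r, 0
10. not (not p or q), 0
11. p, 0
12. not q, 0
Accessibility: 0R0
Branch closes: q and not q both at 0.
Every branch closes; the branch above is one of them.

Unsatisfiable (every branch closes)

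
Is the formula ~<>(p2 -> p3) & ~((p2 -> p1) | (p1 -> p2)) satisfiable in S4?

1. ~<>(p2 -> p3) & ~((p2 -> p1) | (p1 -> p2)), w0
2. ~<>(p2 -> p3), w0
3. ~((p2 -> p1) | (p1 -> p2)), w0
4. ~(p2 -> p1), w0
5. ~(p1 -> p2), w0
6. p2, w0
7. ~p1, w0
8. p1, w0
9. ~p2, w0
Accessibility: w0Rw0
Branch closes: p1 and ~p1 both at w0.
All branches of the tableau close; one closing branch shown above.

Unsatisfiable (every branch closes)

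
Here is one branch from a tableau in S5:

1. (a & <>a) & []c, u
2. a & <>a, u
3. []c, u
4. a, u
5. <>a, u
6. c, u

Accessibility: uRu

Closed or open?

Not closed

No atom appears with both signs at the same world.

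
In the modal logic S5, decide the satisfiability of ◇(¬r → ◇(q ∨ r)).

1. ◇(¬r → ◇(q ∨ r)), u
2. ¬r → ◇(q ∨ r), v
3. ◇(q ∨ r), v
4. q ∨ r, w
5. r, w
Accessibility: uRu, uRv, uRw, vRu, vRv, vRw, wRu, wRv, wRw

Satisfiable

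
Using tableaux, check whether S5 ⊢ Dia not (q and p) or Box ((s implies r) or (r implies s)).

Valid in S5

Tableau for the negation not (Dia not (q and p) or Box ((s implies r) or (r implies s))):
1. not (Dia not (q and p) or Box ((s implies r) or (r implies s))), 0
2. not Dia not (q and p), 0
3. not Box ((s implies r) or (r implies s)), 0
4. q and p, 0
5. q, 0
6. p, 0
7. not ((s implies r) or (r implies s)), 1
8. not (s implies r), 1
9. not (r implies s), 1
10. s, 1
11. not r, 1
12. r, 1
13. not s, 1
Accessibility: 0R0, 0R1, 1R0, 1R1
Branch closes: r and not r both at 1.
All branches of the negation close; one closing branch shown above.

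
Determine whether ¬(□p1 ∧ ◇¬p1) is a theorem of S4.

Tableau for the negation □p1 ∧ ◇¬p1:
1. □p1 ∧ ◇¬p1, u
2. □p1, u
3. ◇¬p1, u
4. p1, u
5. ¬p1, v
6. p1, v
Accessibility: uRu, uRv, vRv
Branch closes: p1 and ¬p1 both at v.
Every branch of the negation's tableau closes; the branch above is one of them.

Valid in S4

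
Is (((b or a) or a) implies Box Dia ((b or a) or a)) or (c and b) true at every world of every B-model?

Yes, valid

Tableau for the negation not ((((b or a) or a) implies Box Dia ((b or a) or a)) or (c and b)):
1. not ((((b or a) or a) implies Box Dia ((b or a) or a)) or (c and b)), w0
2. not (((b or a) or a) implies Box Dia ((b or a) or a)), w0   [neg-or-rule on 1]
3. not (c and b), w0   [neg-or-rule on 1]
4. (b or a) or a, w0   [neg-implies-rule on 2]
5. not Box Dia ((b or a) or a), w0   [neg-implies-rule on 2]
6. not c, w0   [neg-and-rule on 3 (branches; this branch)]
7. b or a, w0   [or-rule on 4 (branches; this branch)]
8. b, w0   [or-rule on 7 (branches; this branch)]
9. not Dia ((b or a) or a), w1   [neg-Box-rule on 5: fresh world w1, w0Rw1]
10. not ((b or a) or a), w0   [neg-Dia-rule on 9 via w1Rw0]
11. not (b or a), w0   [neg-or-rule on 10]
12. not a, w0   [neg-or-rule on 10]
13. not b, w0   [neg-or-rule on 11]
Accessibility: w0Rw0, w0Rw1, w1Rw0, w1Rw1
Branch closes: b and not b both at w0.
Every branch of the negation's tableau closes; the branch above is one of them.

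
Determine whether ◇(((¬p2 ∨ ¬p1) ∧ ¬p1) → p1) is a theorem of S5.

Invalid (countermodel exists)

Tableau for the negation ¬◇(((¬p2 ∨ ¬p1) ∧ ¬p1) → p1):
1. ¬◇(((¬p2 ∨ ¬p1) ∧ ¬p1) → p1), 0
2. ¬(((¬p2 ∨ ¬p1) ∧ ¬p1) → p1), 0   [¬◇-rule on 1 via 0R0]
3. (¬p2 ∨ ¬p1) ∧ ¬p1, 0   [¬→-rule on 2]
4. ¬p1, 0   [¬→-rule on 2]
5. ¬p2 ∨ ¬p1, 0   [∧-rule on 3]
Accessibility: 0R0
The negation has an open branch (countermodel exists).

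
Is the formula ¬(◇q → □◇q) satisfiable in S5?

No, unsatisfiable

1. ¬(◇q → □◇q), w0
2. ◇q, w0
3. ¬□◇q, w0
4. q, w1
5. ¬◇q, w2
6. ¬q, w0
7. ¬q, w1
Accessibility: w0Rw0, w0Rw1, w0Rw2, w1Rw0, w1Rw1, w1Rw2, w2Rw0, w2Rw1, w2Rw2
Branch closes: q and ¬q both at w1.
(One branch shown.) All branches close.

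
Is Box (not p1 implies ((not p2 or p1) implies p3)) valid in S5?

Not valid

Tableau for the negation not Box (not p1 implies ((not p2 or p1) implies p3)):
1. not Box (not p1 implies ((not p2 or p1) implies p3)), u
2. not (not p1 implies ((not p2 or p1) implies p3)), v   [neg-Box-rule on 1: fresh world v, uRv]
3. not p1, v   [neg-implies-rule on 2]
4. not ((not p2 or p1) implies p3), v   [neg-implies-rule on 2]
5. not p2 or p1, v   [neg-implies-rule on 4]
6. not p3, v   [neg-implies-rule on 4]
7. not p2, v   [or-rule on 5 (branches; this branch)]
Accessibility: uRu, uRv, vRu, vRv
The negation has an open branch (countermodel exists).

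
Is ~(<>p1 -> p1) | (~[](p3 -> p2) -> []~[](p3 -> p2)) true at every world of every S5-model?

Tableau for the negation ~(~(<>p1 -> p1) | (~[](p3 -> p2) -> []~[](p3 -> p2))):
1. ~(~(<>p1 -> p1) | (~[](p3 -> p2) -> []~[](p3 -> p2))), w0
2. <>p1 -> p1, w0
3. ~(~[](p3 -> p2) -> []~[](p3 -> p2)), w0
4. ~[](p3 -> p2), w0
5. ~[]~[](p3 -> p2), w0
6. ~<>p1, w0
7. ~p1, w0
8. ~(p3 -> p2), w1
9. p3, w1
10. ~p2, w1
11. ~p1, w1
12. [](p3 -> p2), w2
13. ~p1, w2
14. p3 -> p2, w0
15. p3 -> p2, w1
16. p3 -> p2, w2
17. p2, w0
18. p2, w1
Accessibility: w0Rw0, w0Rw1, w0Rw2, w1Rw0, w1Rw1, w1Rw2, w2Rw0, w2Rw1, w2Rw2
Branch closes: p2 and ~p2 both at w1.
All branches of the negation close; one closing branch shown above.

Yes, valid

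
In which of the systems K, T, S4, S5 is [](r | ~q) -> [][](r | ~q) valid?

S4-tableau for the negation ~([](r | ~q) -> [][](r | ~q)):
1. ~([](r | ~q) -> [][](r | ~q)), 0
2. [](r | ~q), 0
3. ~[][](r | ~q), 0
4. r | ~q, 0
5. ~q, 0
6. ~[](r | ~q), 1
7. r | ~q, 1
8. ~q, 1
9. ~(r | ~q), 2
10. ~r, 2
11. q, 2
12. r | ~q, 2
13. ~q, 2
Accessibility: 0R0, 0R1, 0R2, 1R1, 1R2, 2R2
Branch closes: q and ~q both at 2.
Every branch closes (one shown): valid in S4, hence also in S5 (every theorem of S4 is a theorem of S5).
T-tableau for the negation ~([](r | ~q) -> [][](r | ~q)):
1. ~([](r | ~q) -> [][](r | ~q)), 0
2. [](r | ~q), 0
3. ~[][](r | ~q), 0
4. r | ~q, 0
5. ~q, 0
6. ~[](r | ~q), 1
7. r | ~q, 1
8. ~q, 1
9. ~(r | ~q), 2
10. ~r, 2
11. q, 2
Accessibility: 0R0, 0R1, 1R1, 1R2, 2R2
Complete open branch: countermodel on a T-frame, so not valid in T, nor in K (the same frame is also a K-frame).

S4, S5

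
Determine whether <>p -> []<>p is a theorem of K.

Invalid (countermodel exists)

Tableau for the negation ~(<>p -> []<>p):
1. ~(<>p -> []<>p), w0
2. <>p, w0   [~->-rule on 1]
3. ~[]<>p, w0   [~->-rule on 1]
4. p, w1   [<>-rule on 2: fresh world w1, w0Rw1]
5. ~<>p, w2   [~[]-rule on 3: fresh world w2, w0Rw2]
Accessibility: w0Rw1, w0Rw2
The negation has an open branch (countermodel exists).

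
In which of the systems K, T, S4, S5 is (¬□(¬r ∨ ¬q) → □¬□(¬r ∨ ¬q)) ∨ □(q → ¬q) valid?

S4-tableau for the negation ¬((¬□(¬r ∨ ¬q) → □¬□(¬r ∨ ¬q)) ∨ □(q → ¬q)):
1. ¬((¬□(¬r ∨ ¬q) → □¬□(¬r ∨ ¬q)) ∨ □(q → ¬q)), 0
2. ¬(¬□(¬r ∨ ¬q) → □¬□(¬r ∨ ¬q)), 0
3. ¬□(q → ¬q), 0
4. ¬□(¬r ∨ ¬q), 0
5. ¬□¬□(¬r ∨ ¬q), 0
6. ¬(q → ¬q), 1
7. q, 1
8. ¬(¬r ∨ ¬q), 2
9. r, 2
10. q, 2
11. □(¬r ∨ ¬q), 3
12. ¬r ∨ ¬q, 3
13. ¬q, 3
Accessibility: 0R0, 0R1, 0R2, 0R3, 1R1, 2R2, 3R3
Complete open branch: countermodel on an S4-frame, so not valid in S4, nor in K, T (the same frame is also a K-frame and a T-frame).
S5-tableau for the negation ¬((¬□(¬r ∨ ¬q) → □¬□(¬r ∨ ¬q)) ∨ □(q → ¬q)):
1. ¬((¬□(¬r ∨ ¬q) → □¬□(¬r ∨ ¬q)) ∨ □(q → ¬q)), 0
2. ¬(¬□(¬r ∨ ¬q) → □¬□(¬r ∨ ¬q)), 0
3. ¬□(q → ¬q), 0
4. ¬□(¬r ∨ ¬q), 0
5. ¬□¬□(¬r ∨ ¬q), 0
6. ¬(q → ¬q), 1
7. q, 1
8. ¬(¬r ∨ ¬q), 2
9. r, 2
10. q, 2
11. □(¬r ∨ ¬q), 3
12. ¬r ∨ ¬q, 0
13. ¬r ∨ ¬q, 1
14. ¬r ∨ ¬q, 2
15. ¬r ∨ ¬q, 3
16. ¬q, 0
17. ¬r, 1
18. ¬q, 2
Accessibility: 0R0, 0R1, 0R2, 0R3, 1R0, 1R1, 1R2, 1R3, 2R0, 2R1, 2R2, 2R3, 3R0, 3R1, 3R2, 3R3
Branch closes: q and ¬q both at 2.
Every branch closes (one shown): valid in S5.

S5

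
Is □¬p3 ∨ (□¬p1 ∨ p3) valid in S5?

Tableau for the negation ¬(□¬p3 ∨ (□¬p1 ∨ p3)):
1. ¬(□¬p3 ∨ (□¬p1 ∨ p3)), w0
2. ¬□¬p3, w0
3. ¬(□¬p1 ∨ p3), w0
4. ¬□¬p1, w0
5. ¬p3, w0
6. p3, w1
7. p1, w2
Accessibility: w0Rw0, w0Rw1, w0Rw2, w1Rw0, w1Rw1, w1Rw2, w2Rw0, w2Rw1, w2Rw2
The negation has an open branch (countermodel exists).

Invalid (countermodel exists)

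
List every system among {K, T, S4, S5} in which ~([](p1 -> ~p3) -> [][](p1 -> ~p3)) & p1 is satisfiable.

S4-tableau for the formula:
1. ~([](p1 -> ~p3) -> [][](p1 -> ~p3)) & p1, w0
2. ~([](p1 -> ~p3) -> [][](p1 -> ~p3)), w0
3. p1, w0
4. [](p1 -> ~p3), w0
5. ~[][](p1 -> ~p3), w0
6. p1 -> ~p3, w0
7. ~p3, w0
8. ~[](p1 -> ~p3), w1
9. p1 -> ~p3, w1
10. ~p3, w1
11. ~(p1 -> ~p3), w2
12. p1, w2
13. p3, w2
14. p1 -> ~p3, w2
15. ~p3, w2
Accessibility: w0Rw0, w0Rw1, w0Rw2, w1Rw1, w1Rw2, w2Rw2
Branch closes: p3 and ~p3 both at w2.
Every branch closes (one shown): unsatisfiable in S4, hence also in S5 (every S5-frame is an S4-frame).
T-tableau for the formula:
1. ~([](p1 -> ~p3) -> [][](p1 -> ~p3)) & p1, w0
2. ~([](p1 -> ~p3) -> [][](p1 -> ~p3)), w0
3. p1, w0
4. [](p1 -> ~p3), w0
5. ~[][](p1 -> ~p3), w0
6. p1 -> ~p3, w0
7. ~p3, w0
8. ~[](p1 -> ~p3), w1
9. p1 -> ~p3, w1
10. ~p3, w1
11. ~(p1 -> ~p3), w2
12. p1, w2
13. p3, w2
Accessibility: w0Rw0, w0Rw1, w1Rw1, w1Rw2, w2Rw2
Complete open branch: satisfiable in T, hence also in K (this T-model is also a K-model).

K, T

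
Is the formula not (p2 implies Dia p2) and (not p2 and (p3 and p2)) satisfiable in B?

1. not (p2 implies Dia p2) and (not p2 and (p3 and p2)), w0
2. not (p2 implies Dia p2), w0
3. not p2 and (p3 and p2), w0
4. p2, w0
5. not Dia p2, w0
6. not p2, w0
7. p3 and p2, w0
Accessibility: w0Rw0
Branch closes: p2 and not p2 both at w0.
(One branch shown.) All branches close.

Unsatisfiable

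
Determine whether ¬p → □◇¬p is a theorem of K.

Invalid (countermodel exists)

Tableau for the negation ¬(¬p → □◇¬p):
1. ¬(¬p → □◇¬p), w0
2. ¬p, w0
3. ¬□◇¬p, w0
4. ¬◇¬p, w1
Accessibility: w0Rw1
The negation has an open branch (countermodel exists).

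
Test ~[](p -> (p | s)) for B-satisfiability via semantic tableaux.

No, unsatisfiable

1. ~[](p -> (p | s)), u
2. ~(p -> (p | s)), v
3. p, v
4. ~(p | s), v
5. ~p, v
6. ~s, v
Accessibility: uRu, uRv, vRu, vRv
Branch closes: p and ~p both at v.
(One branch shown.) All branches close.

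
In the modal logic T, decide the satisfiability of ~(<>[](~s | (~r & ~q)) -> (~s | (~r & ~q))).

1. ~(<>[](~s | (~r & ~q)) -> (~s | (~r & ~q))), 0
2. <>[](~s | (~r & ~q)), 0
3. ~(~s | (~r & ~q)), 0
4. s, 0
5. ~(~r & ~q), 0
6. q, 0
7. [](~s | (~r & ~q)), 1
8. ~s | (~r & ~q), 1
9. ~r & ~q, 1
10. ~r, 1
11. ~q, 1
Accessibility: 0R0, 0R1, 1R1

Satisfiable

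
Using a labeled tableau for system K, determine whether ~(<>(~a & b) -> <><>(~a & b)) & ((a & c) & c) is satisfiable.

Satisfiable

1. ~(<>(~a & b) -> <><>(~a & b)) & ((a & c) & c), w0
2. ~(<>(~a & b) -> <><>(~a & b)), w0   [&-rule on 1]
3. (a & c) & c, w0   [&-rule on 1]
4. <>(~a & b), w0   [~->-rule on 2]
5. ~<><>(~a & b), w0   [~->-rule on 2]
6. a & c, w0   [&-rule on 3]
7. c, w0   [&-rule on 3]
8. a, w0   [&-rule on 6]
9. ~a & b, w1   [<>-rule on 4: fresh world w1, w0Rw1]
10. ~a, w1   [&-rule on 9]
11. b, w1   [&-rule on 9]
12. ~<>(~a & b), w1   [~<>-rule on 5 via w0Rw1]
Accessibility: w0Rw1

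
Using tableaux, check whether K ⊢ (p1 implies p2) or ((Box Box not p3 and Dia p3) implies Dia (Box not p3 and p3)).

Tableau for the negation not ((p1 implies p2) or ((Box Box not p3 and Dia p3) implies Dia (Box not p3 and p3))):
1. not ((p1 implies p2) or ((Box Box not p3 and Dia p3) implies Dia (Box not p3 and p3))), 0
2. not (p1 implies p2), 0
3. not ((Box Box not p3 and Dia p3) implies Dia (Box not p3 and p3)), 0
4. p1, 0
5. not p2, 0
6. Box Box not p3 and Dia p3, 0
7. not Dia (Box not p3 and p3), 0
8. Box Box not p3, 0
9. Dia p3, 0
10. p3, 1
11. not (Box not p3 and p3), 1
12. Box not p3, 1
13. not Box not p3, 1
14. p3, 2
15. not p3, 2
Accessibility: 0R1, 1R2
Branch closes: p3 and not p3 both at 2.
All branches of the negation close; one closing branch shown above.

Valid in K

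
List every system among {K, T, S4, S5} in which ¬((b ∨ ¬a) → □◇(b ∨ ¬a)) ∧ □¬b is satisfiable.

K, T, S4

S5-tableau for the formula:
1. ¬((b ∨ ¬a) → □◇(b ∨ ¬a)) ∧ □¬b, w0
2. ¬((b ∨ ¬a) → □◇(b ∨ ¬a)), w0   [∧-rule on 1]
3. □¬b, w0   [∧-rule on 1]
4. b ∨ ¬a, w0   [¬→-rule on 2]
5. ¬□◇(b ∨ ¬a), w0   [¬→-rule on 2]
6. ¬b, w0   [□-rule on 3 via w0Rw0]
7. ¬a, w0   [∨-rule on 4 (branches; this branch)]
8. ¬◇(b ∨ ¬a), w1   [¬□-rule on 5: fresh world w1, w0Rw1]
9. ¬b, w1   [□-rule on 3 via w0Rw1]
10. ¬(b ∨ ¬a), w0   [¬◇-rule on 8 via w1Rw0]
11. a, w0   [¬∨-rule on 10]
Accessibility: w0Rw0, w0Rw1, w1Rw0, w1Rw1
Branch closes: a and ¬a both at w0.
Every branch closes (one shown): unsatisfiable in S5.
S4-tableau for the formula:
1. ¬((b ∨ ¬a) → □◇(b ∨ ¬a)) ∧ □¬b, w0
2. ¬((b ∨ ¬a) → □◇(b ∨ ¬a)), w0   [∧-rule on 1]
3. □¬b, w0   [∧-rule on 1]
4. b ∨ ¬a, w0   [¬→-rule on 2]
5. ¬□◇(b ∨ ¬a), w0   [¬→-rule on 2]
6. ¬b, w0   [□-rule on 3 via w0Rw0]
7. ¬a, w0   [∨-rule on 4 (branches; this branch)]
8. ¬◇(b ∨ ¬a), w1   [¬□-rule on 5: fresh world w1, w0Rw1]
9. ¬b, w1   [□-rule on 3 via w0Rw1]
10. ¬(b ∨ ¬a), w1   [¬◇-rule on 8 via w1Rw1]
11. a, w1   [¬∨-rule on 10]
Accessibility: w0Rw0, w0Rw1, w1Rw1
Complete open branch: satisfiable in S4, hence also in K, T (this S4-model is also a K-model and a T-model).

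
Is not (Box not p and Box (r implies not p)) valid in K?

Tableau for the negation Box not p and Box (r implies not p):
1. Box not p and Box (r implies not p), w0
2. Box not p, w0
3. Box (r implies not p), w0
The negation has an open branch (countermodel exists).

Not valid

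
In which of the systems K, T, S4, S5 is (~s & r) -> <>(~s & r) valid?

T-tableau for the negation ~((~s & r) -> <>(~s & r)):
1. ~((~s & r) -> <>(~s & r)), w0
2. ~s & r, w0
3. ~<>(~s & r), w0
4. ~s, w0
5. r, w0
6. ~(~s & r), w0
7. ~r, w0
Accessibility: w0Rw0
Branch closes: r and ~r both at w0.
Every branch closes (one shown): valid in T, hence also in S4, S5 (every theorem of T is a theorem of S4 and S5).
K-tableau for the negation ~((~s & r) -> <>(~s & r)):
1. ~((~s & r) -> <>(~s & r)), w0
2. ~s & r, w0
3. ~<>(~s & r), w0
4. ~s, w0
5. r, w0
Complete open branch: countermodel on a K-frame, so not valid in K.

T, S4, S5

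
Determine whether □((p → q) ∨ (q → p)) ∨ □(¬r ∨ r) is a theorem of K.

Valid in K

Tableau for the negation ¬(□((p → q) ∨ (q → p)) ∨ □(¬r ∨ r)):
1. ¬(□((p → q) ∨ (q → p)) ∨ □(¬r ∨ r)), w0
2. ¬□((p → q) ∨ (q → p)), w0   [¬∨-rule on 1]
3. ¬□(¬r ∨ r), w0   [¬∨-rule on 1]
4. ¬((p → q) ∨ (q → p)), w1   [¬□-rule on 2: fresh world w1, w0Rw1]
5. ¬(p → q), w1   [¬∨-rule on 4]
6. ¬(q → p), w1   [¬∨-rule on 4]
7. p, w1   [¬→-rule on 5]
8. ¬q, w1   [¬→-rule on 5]
9. q, w1   [¬→-rule on 6]
10. ¬p, w1   [¬→-rule on 6]
Accessibility: w0Rw1
Branch closes: q and ¬q both at w1.
All branches of the negation close; one closing branch shown above.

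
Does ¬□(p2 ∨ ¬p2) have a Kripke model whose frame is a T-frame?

1. ¬□(p2 ∨ ¬p2), 0
2. ¬(p2 ∨ ¬p2), 1
3. ¬p2, 1
4. p2, 1
Accessibility: 0R0, 0R1, 1R1
Branch closes: p2 and ¬p2 both at 1.
(One branch shown.) All branches close.

No, unsatisfiable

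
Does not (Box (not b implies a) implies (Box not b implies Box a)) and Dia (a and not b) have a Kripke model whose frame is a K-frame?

Unsatisfiable

1. not (Box (not b implies a) implies (Box not b implies Box a)) and Dia (a and not b), w0
2. not (Box (not b implies a) implies (Box not b implies Box a)), w0
3. Dia (a and not b), w0
4. Box (not b implies a), w0
5. not (Box not b implies Box a), w0
6. Box not b, w0
7. not Box a, w0
8. a and not b, w1
9. a, w1
10. not b, w1
11. not b implies a, w1
12. not a, w2
13. not b implies a, w2
14. not b, w2
15. a, w2
Accessibility: w0Rw1, w0Rw2
Branch closes: a and not a both at w2.
All branches of the tableau close; one closing branch shown above.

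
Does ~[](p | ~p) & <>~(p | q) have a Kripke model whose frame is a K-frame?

Unsatisfiable

1. ~[](p | ~p) & <>~(p | q), u
2. ~[](p | ~p), u
3. <>~(p | q), u
4. ~(p | ~p), v
5. ~p, v
6. p, v
Accessibility: uRv
Branch closes: p and ~p both at v.
All branches of the tableau close; one closing branch shown above.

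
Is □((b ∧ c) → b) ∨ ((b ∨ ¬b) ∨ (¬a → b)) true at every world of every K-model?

Valid

Tableau for the negation ¬(□((b ∧ c) → b) ∨ ((b ∨ ¬b) ∨ (¬a → b))):
1. ¬(□((b ∧ c) → b) ∨ ((b ∨ ¬b) ∨ (¬a → b))), u
2. ¬□((b ∧ c) → b), u   [¬∨-rule on 1]
3. ¬((b ∨ ¬b) ∨ (¬a → b)), u   [¬∨-rule on 1]
4. ¬(b ∨ ¬b), u   [¬∨-rule on 3]
5. ¬(¬a → b), u   [¬∨-rule on 3]
6. ¬b, u   [¬∨-rule on 4]
7. b, u   [¬∨-rule on 4]
Branch closes: b and ¬b both at u.
Every branch of the negation's tableau closes; the branch above is one of them.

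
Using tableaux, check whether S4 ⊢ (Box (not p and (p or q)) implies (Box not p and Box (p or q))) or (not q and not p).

Yes, valid

Tableau for the negation not ((Box (not p and (p or q)) implies (Box not p and Box (p or q))) or (not q and not p)):
1. not ((Box (not p and (p or q)) implies (Box not p and Box (p or q))) or (not q and not p)), w0
2. not (Box (not p and (p or q)) implies (Box not p and Box (p or q))), w0
3. not (not q and not p), w0
4. Box (not p and (p or q)), w0
5. not (Box not p and Box (p or q)), w0
6. not p and (p or q), w0
7. not p, w0
8. p or q, w0
9. q, w0
10. not Box (p or q), w0
11. not (p or q), w1
12. not p, w1
13. not q, w1
14. not p and (p or q), w1
15. p or q, w1
16. q, w1
Accessibility: w0Rw0, w0Rw1, w1Rw1
Branch closes: q and not q both at w1.
Every branch of the negation's tableau closes; the branch above is one of them.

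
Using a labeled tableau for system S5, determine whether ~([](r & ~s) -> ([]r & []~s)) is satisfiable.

1. ~([](r & ~s) -> ([]r & []~s)), 0
2. [](r & ~s), 0
3. ~([]r & []~s), 0
4. r & ~s, 0
5. r, 0
6. ~s, 0
7. ~[]~s, 0
8. s, 1
9. r & ~s, 1
10. r, 1
11. ~s, 1
Accessibility: 0R0, 0R1, 1R0, 1R1
Branch closes: s and ~s both at 1.
Every branch closes; the branch above is one of them.

Unsatisfiable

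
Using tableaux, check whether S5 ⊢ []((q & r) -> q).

Tableau for the negation ~[]((q & r) -> q):
1. ~[]((q & r) -> q), w0
2. ~((q & r) -> q), w1
3. q & r, w1
4. ~q, w1
5. q, w1
6. r, w1
Accessibility: w0Rw0, w0Rw1, w1Rw0, w1Rw1
Branch closes: q and ~q both at w1.
Every branch of the negation's tableau closes; the branch above is one of them.

Valid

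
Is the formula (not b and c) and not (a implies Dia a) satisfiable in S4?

1. (not b and c) and not (a implies Dia a), w0
2. not b and c, w0
3. not (a implies Dia a), w0
4. not b, w0
5. c, w0
6. a, w0
7. not Dia a, w0
8. not a, w0
Accessibility: w0Rw0
Branch closes: a and not a both at w0.
All branches of the tableau close; one closing branch shown above.

Unsatisfiable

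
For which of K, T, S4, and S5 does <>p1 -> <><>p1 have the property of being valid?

T, S4, S5

T-tableau for the negation ~(<>p1 -> <><>p1):
1. ~(<>p1 -> <><>p1), w0
2. <>p1, w0   [~->-rule on 1]
3. ~<><>p1, w0   [~->-rule on 1]
4. ~<>p1, w0   [~<>-rule on 3 via w0Rw0]
5. ~p1, w0   [~<>-rule on 4 via w0Rw0]
6. p1, w1   [<>-rule on 2: fresh world w1, w0Rw1]
7. ~<>p1, w1   [~<>-rule on 3 via w0Rw1]
8. ~p1, w1   [~<>-rule on 4 via w0Rw1]
Accessibility: w0Rw0, w0Rw1, w1Rw1
Branch closes: p1 and ~p1 both at w1.
Every branch closes (one shown): valid in T, hence also in S4, S5 (every theorem of T is a theorem of S4 and S5).
K-tableau for the negation ~(<>p1 -> <><>p1):
1. ~(<>p1 -> <><>p1), w0
2. <>p1, w0   [~->-rule on 1]
3. ~<><>p1, w0   [~->-rule on 1]
4. p1, w1   [<>-rule on 2: fresh world w1, w0Rw1]
5. ~<>p1, w1   [~<>-rule on 3 via w0Rw1]
Accessibility: w0Rw1
Complete open branch: countermodel on a K-frame, so not valid in K.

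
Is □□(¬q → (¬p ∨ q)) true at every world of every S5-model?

Invalid (countermodel exists)

Tableau for the negation ¬□□(¬q → (¬p ∨ q)):
1. ¬□□(¬q → (¬p ∨ q)), 0
2. ¬□(¬q → (¬p ∨ q)), 1
3. ¬(¬q → (¬p ∨ q)), 2
4. ¬q, 2
5. ¬(¬p ∨ q), 2
6. p, 2
Accessibility: 0R0, 0R1, 0R2, 1R0, 1R1, 1R2, 2R0, 2R1, 2R2
The negation has an open branch (countermodel exists).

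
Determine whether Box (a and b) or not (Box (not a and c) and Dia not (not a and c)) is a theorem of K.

Valid in K

Tableau for the negation not (Box (a and b) or not (Box (not a and c) and Dia not (not a and c))):
1. not (Box (a and b) or not (Box (not a and c) and Dia not (not a and c))), u
2. not Box (a and b), u   [neg-or-rule on 1]
3. Box (not a and c) and Dia not (not a and c), u   [neg-or-rule on 1]
4. Box (not a and c), u   [and-rule on 3]
5. Dia not (not a and c), u   [and-rule on 3]
6. not (a and b), v   [neg-Box-rule on 2: fresh world v, uRv]
7. not a and c, v   [Box-rule on 4 via uRv]
8. not a, v   [and-rule on 7]
9. c, v   [and-rule on 7]
10. not b, v   [neg-and-rule on 6 (branches; this branch)]
11. not (not a and c), w   [Dia-rule on 5: fresh world w, uRw]
12. not a and c, w   [Box-rule on 4 via uRw]
13. not a, w   [and-rule on 12]
14. c, w   [and-rule on 12]
15. not c, w   [neg-and-rule on 11 (branches; this branch)]
Accessibility: uRv, uRw
Branch closes: c and not c both at w.
Every branch of the negation's tableau closes; the branch above is one of them.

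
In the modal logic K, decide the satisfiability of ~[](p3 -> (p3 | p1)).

1. ~[](p3 -> (p3 | p1)), u
2. ~(p3 -> (p3 | p1)), v   [~[]-rule on 1: fresh world v, uRv]
3. p3, v   [~->-rule on 2]
4. ~(p3 | p1), v   [~->-rule on 2]
5. ~p3, v   [~|-rule on 4]
6. ~p1, v   [~|-rule on 4]
Accessibility: uRv
Branch closes: p3 and ~p3 both at v.
Every branch closes; the branch above is one of them.

Unsatisfiable (every branch closes)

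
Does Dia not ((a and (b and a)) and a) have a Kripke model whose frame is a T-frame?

1. Dia not ((a and (b and a)) and a), u
2. not ((a and (b and a)) and a), v
3. not a, v
Accessibility: uRu, uRv, vRv

Satisfiable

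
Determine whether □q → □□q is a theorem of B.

Not valid

Tableau for the negation ¬(□q → □□q):
1. ¬(□q → □□q), w0
2. □q, w0   [¬→-rule on 1]
3. ¬□□q, w0   [¬→-rule on 1]
4. q, w0   [□-rule on 2 via w0Rw0]
5. ¬□q, w1   [¬□-rule on 3: fresh world w1, w0Rw1]
6. q, w1   [□-rule on 2 via w0Rw1]
7. ¬q, w2   [¬□-rule on 5: fresh world w2, w1Rw2]
Accessibility: w0Rw0, w0Rw1, w1Rw0, w1Rw1, w1Rw2, w2Rw1, w2Rw2
The negation has an open branch (countermodel exists).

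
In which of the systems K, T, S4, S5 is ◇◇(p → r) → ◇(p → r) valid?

T-tableau for the negation ¬(◇◇(p → r) → ◇(p → r)):
1. ¬(◇◇(p → r) → ◇(p → r)), 0
2. ◇◇(p → r), 0
3. ¬◇(p → r), 0
4. ¬(p → r), 0
5. p, 0
6. ¬r, 0
7. ◇(p → r), 1
8. ¬(p → r), 1
9. p, 1
10. ¬r, 1
11. p → r, 2
12. r, 2
Accessibility: 0R0, 0R1, 1R1, 1R2, 2R2
Complete open branch: countermodel on a T-frame, so not valid in T, nor in K (the same frame is also a K-frame).
S4-tableau for the negation ¬(◇◇(p → r) → ◇(p → r)):
1. ¬(◇◇(p → r) → ◇(p → r)), 0
2. ◇◇(p → r), 0
3. ¬◇(p → r), 0
4. ¬(p → r), 0
5. p, 0
6. ¬r, 0
7. ◇(p → r), 1
8. ¬(p → r), 1
9. p, 1
10. ¬r, 1
11. p → r, 2
12. ¬(p → r), 2
13. p, 2
14. ¬r, 2
15. r, 2
Accessibility: 0R0, 0R1, 0R2, 1R1, 1R2, 2R2
Branch closes: r and ¬r both at 2.
Every branch closes (one shown): valid in S4, hence also in S5 (every theorem of S4 is a theorem of S5).

S4, S5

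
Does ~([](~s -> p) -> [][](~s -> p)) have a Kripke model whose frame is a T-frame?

Satisfiable

1. ~([](~s -> p) -> [][](~s -> p)), w0
2. [](~s -> p), w0
3. ~[][](~s -> p), w0
4. ~s -> p, w0
5. p, w0
6. ~[](~s -> p), w1
7. ~s -> p, w1
8. p, w1
9. ~(~s -> p), w2
10. ~s, w2
11. ~p, w2
Accessibility: w0Rw0, w0Rw1, w1Rw1, w1Rw2, w2Rw2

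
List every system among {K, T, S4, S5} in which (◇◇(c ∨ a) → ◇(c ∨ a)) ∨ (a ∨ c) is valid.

T-tableau for the negation ¬((◇◇(c ∨ a) → ◇(c ∨ a)) ∨ (a ∨ c)):
1. ¬((◇◇(c ∨ a) → ◇(c ∨ a)) ∨ (a ∨ c)), w0
2. ¬(◇◇(c ∨ a) → ◇(c ∨ a)), w0   [¬∨-rule on 1]
3. ¬(a ∨ c), w0   [¬∨-rule on 1]
4. ◇◇(c ∨ a), w0   [¬→-rule on 2]
5. ¬◇(c ∨ a), w0   [¬→-rule on 2]
6. ¬a, w0   [¬∨-rule on 3]
7. ¬c, w0   [¬∨-rule on 3]
8. ¬(c ∨ a), w0   [¬◇-rule on 5 via w0Rw0]
9. ◇(c ∨ a), w1   [◇-rule on 4: fresh world w1, w0Rw1]
10. ¬(c ∨ a), w1   [¬◇-rule on 5 via w0Rw1]
11. ¬c, w1   [¬∨-rule on 10]
12. ¬a, w1   [¬∨-rule on 10]
13. c ∨ a, w2   [◇-rule on 9: fresh world w2, w1Rw2]
14. a, w2   [∨-rule on 13 (branches; this branch)]
Accessibility: w0Rw0, w0Rw1, w1Rw1, w1Rw2, w2Rw2
Complete open branch: countermodel on a T-frame, so not valid in T, nor in K (the same frame is also a K-frame).
S4-tableau for the negation ¬((◇◇(c ∨ a) → ◇(c ∨ a)) ∨ (a ∨ c)):
1. ¬((◇◇(c ∨ a) → ◇(c ∨ a)) ∨ (a ∨ c)), w0
2. ¬(◇◇(c ∨ a) → ◇(c ∨ a)), w0   [¬∨-rule on 1]
3. ¬(a ∨ c), w0   [¬∨-rule on 1]
4. ◇◇(c ∨ a), w0   [¬→-rule on 2]
5. ¬◇(c ∨ a), w0   [¬→-rule on 2]
6. ¬a, w0   [¬∨-rule on 3]
7. ¬c, w0   [¬∨-rule on 3]
8. ¬(c ∨ a), w0   [¬◇-rule on 5 via w0Rw0]
9. ◇(c ∨ a), w1   [◇-rule on 4: fresh world w1, w0Rw1]
10. ¬(c ∨ a), w1   [¬◇-rule on 5 via w0Rw1]
11. ¬c, w1   [¬∨-rule on 10]
12. ¬a, w1   [¬∨-rule on 10]
13. c ∨ a, w2   [◇-rule on 9: fresh world w2, w1Rw2]
14. ¬(c ∨ a), w2   [¬◇-rule on 5 via w0Rw2]
15. ¬c, w2   [¬∨-rule on 14]
16. ¬a, w2   [¬∨-rule on 14]
17. a, w2   [∨-rule on 13 (branches; this branch)]
Accessibility: w0Rw0, w0Rw1, w0Rw2, w1Rw1, w1Rw2, w2Rw2
Branch closes: a and ¬a both at w2.
Every branch closes (one shown): valid in S4, hence also in S5 (every theorem of S4 is a theorem of S5).

S4, S5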